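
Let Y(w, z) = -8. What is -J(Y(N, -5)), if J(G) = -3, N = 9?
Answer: 3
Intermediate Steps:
-J(Y(N, -5)) = -1*(-3) = 3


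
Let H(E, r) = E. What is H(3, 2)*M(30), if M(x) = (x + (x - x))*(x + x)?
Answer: 5400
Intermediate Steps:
M(x) = 2*x² (M(x) = (x + 0)*(2*x) = x*(2*x) = 2*x²)
H(3, 2)*M(30) = 3*(2*30²) = 3*(2*900) = 3*1800 = 5400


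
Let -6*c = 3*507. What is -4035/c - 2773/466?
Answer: 784903/78754 ≈ 9.9665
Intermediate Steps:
c = -507/2 ≈ -253.50
-4035/c - 2773/466 = -4035/(-507/2) - 2773/466 = -4035*(-2/507) - 2773*1/466 = 2690/169 - 2773/466 = 784903/78754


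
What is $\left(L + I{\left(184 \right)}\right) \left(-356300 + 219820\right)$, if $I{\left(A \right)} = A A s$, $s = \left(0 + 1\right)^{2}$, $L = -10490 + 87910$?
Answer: $-15186948480$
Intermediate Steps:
$L = 77420$
$s = 1$ ($s = 1^{2} = 1$)
$I{\left(A \right)} = A^{2}$ ($I{\left(A \right)} = A A 1 = A^{2} \cdot 1 = A^{2}$)
$\left(L + I{\left(184 \right)}\right) \left(-356300 + 219820\right) = \left(77420 + 184^{2}\right) \left(-356300 + 219820\right) = \left(77420 + 33856\right) \left(-136480\right) = 111276 \left(-136480\right) = -15186948480$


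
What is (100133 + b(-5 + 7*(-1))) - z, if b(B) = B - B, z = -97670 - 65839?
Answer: 263642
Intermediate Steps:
z = -163509
b(B) = 0
(100133 + b(-5 + 7*(-1))) - z = (100133 + 0) - 1*(-163509) = 100133 + 163509 = 263642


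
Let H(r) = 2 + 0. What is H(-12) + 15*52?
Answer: 782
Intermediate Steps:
H(r) = 2
H(-12) + 15*52 = 2 + 15*52 = 2 + 780 = 782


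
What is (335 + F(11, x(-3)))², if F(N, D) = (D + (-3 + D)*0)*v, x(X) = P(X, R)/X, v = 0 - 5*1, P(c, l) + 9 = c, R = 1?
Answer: 99225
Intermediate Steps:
P(c, l) = -9 + c
v = -5 (v = 0 - 5 = -5)
x(X) = (-9 + X)/X
F(N, D) = -5*D (F(N, D) = (D + (-3 + D)*0)*(-5) = (D + 0)*(-5) = D*(-5) = -5*D)
(335 + F(11, x(-3)))² = (335 - 5*(-9 - 3)/(-3))² = (335 - (-5)*(-12)/3)² = (335 - 5*4)² = (335 - 20)² = 315² = 99225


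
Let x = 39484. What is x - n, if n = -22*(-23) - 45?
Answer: 39023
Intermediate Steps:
n = 461 (n = 506 - 45 = 461)
x - n = 39484 - 1*461 = 39484 - 461 = 39023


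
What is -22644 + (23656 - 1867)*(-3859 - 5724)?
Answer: -208826631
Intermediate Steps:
-22644 + (23656 - 1867)*(-3859 - 5724) = -22644 + 21789*(-9583) = -22644 - 208803987 = -208826631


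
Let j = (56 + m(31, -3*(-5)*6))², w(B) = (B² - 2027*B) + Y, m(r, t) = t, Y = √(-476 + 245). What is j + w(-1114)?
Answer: 3520390 + I*√231 ≈ 3.5204e+6 + 15.199*I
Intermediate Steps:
Y = I*√231 (Y = √(-231) = I*√231 ≈ 15.199*I)
w(B) = B² - 2027*B + I*√231 (w(B) = (B² - 2027*B) + I*√231 = B² - 2027*B + I*√231)
j = 21316 (j = (56 - 3*(-5)*6)² = (56 + 15*6)² = (56 + 90)² = 146² = 21316)
j + w(-1114) = 21316 + ((-1114)² - 2027*(-1114) + I*√231) = 21316 + (1240996 + 2258078 + I*√231) = 21316 + (3499074 + I*√231) = 3520390 + I*√231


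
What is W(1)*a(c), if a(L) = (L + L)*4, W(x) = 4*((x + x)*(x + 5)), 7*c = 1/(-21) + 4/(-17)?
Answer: -12928/833 ≈ -15.520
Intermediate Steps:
c = -101/2499 (c = (1/(-21) + 4/(-17))/7 = (1*(-1/21) + 4*(-1/17))/7 = (-1/21 - 4/17)/7 = (⅐)*(-101/357) = -101/2499 ≈ -0.040416)
W(x) = 8*x*(5 + x) (W(x) = 4*((2*x)*(5 + x)) = 4*(2*x*(5 + x)) = 8*x*(5 + x))
a(L) = 8*L (a(L) = (2*L)*4 = 8*L)
W(1)*a(c) = (8*1*(5 + 1))*(8*(-101/2499)) = (8*1*6)*(-808/2499) = 48*(-808/2499) = -12928/833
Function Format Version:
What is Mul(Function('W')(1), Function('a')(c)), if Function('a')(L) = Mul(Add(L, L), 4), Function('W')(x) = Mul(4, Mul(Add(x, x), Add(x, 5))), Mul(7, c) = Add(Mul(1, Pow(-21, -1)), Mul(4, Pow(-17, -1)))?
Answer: Rational(-12928, 833) ≈ -15.520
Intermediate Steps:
c = Rational(-101, 2499) (c = Mul(Rational(1, 7), Add(Mul(1, Pow(-21, -1)), Mul(4, Pow(-17, -1)))) = Mul(Rational(1, 7), Add(Mul(1, Rational(-1, 21)), Mul(4, Rational(-1, 17)))) = Mul(Rational(1, 7), Add(Rational(-1, 21), Rational(-4, 17))) = Mul(Rational(1, 7), Rational(-101, 357)) = Rational(-101, 2499) ≈ -0.040416)
Function('W')(x) = Mul(8, x, Add(5, x)) (Function('W')(x) = Mul(4, Mul(Mul(2, x), Add(5, x))) = Mul(4, Mul(2, x, Add(5, x))) = Mul(8, x, Add(5, x)))
Function('a')(L) = Mul(8, L) (Function('a')(L) = Mul(Mul(2, L), 4) = Mul(8, L))
Mul(Function('W')(1), Function('a')(c)) = Mul(Mul(8, 1, Add(5, 1)), Mul(8, Rational(-101, 2499))) = Mul(Mul(8, 1, 6), Rational(-808, 2499)) = Mul(48, Rational(-808, 2499)) = Rational(-12928, 833)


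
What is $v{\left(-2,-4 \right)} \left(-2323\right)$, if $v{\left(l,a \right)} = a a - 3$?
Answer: $-30199$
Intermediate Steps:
$v{\left(l,a \right)} = -3 + a^{2}$ ($v{\left(l,a \right)} = a^{2} - 3 = -3 + a^{2}$)
$v{\left(-2,-4 \right)} \left(-2323\right) = \left(-3 + \left(-4\right)^{2}\right) \left(-2323\right) = \left(-3 + 16\right) \left(-2323\right) = 13 \left(-2323\right) = -30199$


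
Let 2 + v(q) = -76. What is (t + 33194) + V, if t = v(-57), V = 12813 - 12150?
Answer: 33779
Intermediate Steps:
V = 663
v(q) = -78 (v(q) = -2 - 76 = -78)
t = -78
(t + 33194) + V = (-78 + 33194) + 663 = 33116 + 663 = 33779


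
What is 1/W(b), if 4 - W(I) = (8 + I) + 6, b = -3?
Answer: -⅐ ≈ -0.14286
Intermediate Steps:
W(I) = -10 - I (W(I) = 4 - ((8 + I) + 6) = 4 - (14 + I) = 4 + (-14 - I) = -10 - I)
1/W(b) = 1/(-10 - 1*(-3)) = 1/(-10 + 3) = 1/(-7) = -⅐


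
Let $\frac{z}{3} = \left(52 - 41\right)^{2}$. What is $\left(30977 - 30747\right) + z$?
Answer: $593$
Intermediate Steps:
$z = 363$ ($z = 3 \left(52 - 41\right)^{2} = 3 \cdot 11^{2} = 3 \cdot 121 = 363$)
$\left(30977 - 30747\right) + z = \left(30977 - 30747\right) + 363 = 230 + 363 = 593$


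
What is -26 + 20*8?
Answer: 134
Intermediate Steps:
-26 + 20*8 = -26 + 160 = 134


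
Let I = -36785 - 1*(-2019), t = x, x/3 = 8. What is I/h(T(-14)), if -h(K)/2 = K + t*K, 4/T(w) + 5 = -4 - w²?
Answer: -712703/20 ≈ -35635.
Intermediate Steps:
x = 24 (x = 3*8 = 24)
T(w) = 4/(-9 - w²) (T(w) = 4/(-5 + (-4 - w²)) = 4/(-9 - w²))
t = 24
h(K) = -50*K (h(K) = -2*(K + 24*K) = -50*K)
I = -34766 (I = -36785 + 2019 = -34766)
I/h(T(-14)) = -34766/((-(-200)/(9 + (-14)²))) = -34766/((-(-200)/(9 + 196))) = -34766/((-(-200)/205)) = -34766/((-50*(-4/205))) = -34766/40/41 = -34766*41/40 = -712703/20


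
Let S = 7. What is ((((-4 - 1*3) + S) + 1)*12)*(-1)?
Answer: -12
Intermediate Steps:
((((-4 - 1*3) + S) + 1)*12)*(-1) = ((((-4 - 1*3) + 7) + 1)*12)*(-1) = ((((-4 - 3) + 7) + 1)*12)*(-1) = (((-7 + 7) + 1)*12)*(-1) = ((0 + 1)*12)*(-1) = (1*12)*(-1) = 12*(-1) = -12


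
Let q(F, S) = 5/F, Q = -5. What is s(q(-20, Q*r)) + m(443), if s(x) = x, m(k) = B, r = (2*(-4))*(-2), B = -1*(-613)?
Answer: 2451/4 ≈ 612.75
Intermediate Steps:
B = 613
r = 16 (r = -8*(-2) = 16)
m(k) = 613
s(q(-20, Q*r)) + m(443) = 5/(-20) + 613 = 5*(-1/20) + 613 = -¼ + 613 = 2451/4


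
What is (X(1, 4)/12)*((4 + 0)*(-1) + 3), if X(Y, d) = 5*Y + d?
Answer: -¾ ≈ -0.75000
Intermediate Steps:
X(Y, d) = d + 5*Y
(X(1, 4)/12)*((4 + 0)*(-1) + 3) = ((4 + 5*1)/12)*((4 + 0)*(-1) + 3) = ((4 + 5)*(1/12))*(4*(-1) + 3) = (9*(1/12))*(-4 + 3) = (¾)*(-1) = -¾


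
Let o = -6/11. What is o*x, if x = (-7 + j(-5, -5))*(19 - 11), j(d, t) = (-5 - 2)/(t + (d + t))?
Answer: 1568/55 ≈ 28.509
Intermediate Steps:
j(d, t) = -7/(d + 2*t)
o = -6/11 (o = -6*1/11 = -6/11 ≈ -0.54545)
x = -784/15 (x = (-7 - 7/(-5 + 2*(-5)))*(19 - 11) = (-7 - 7/(-5 - 10))*8 = (-7 - 7/(-15))*8 = (-7 - 7*(-1/15))*8 = (-7 + 7/15)*8 = -98/15*8 = -784/15 ≈ -52.267)
o*x = -6/11*(-784/15) = 1568/55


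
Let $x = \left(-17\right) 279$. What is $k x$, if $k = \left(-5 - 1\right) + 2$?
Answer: $18972$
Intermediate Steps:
$k = -4$ ($k = -6 + 2 = -4$)
$x = -4743$
$k x = \left(-4\right) \left(-4743\right) = 18972$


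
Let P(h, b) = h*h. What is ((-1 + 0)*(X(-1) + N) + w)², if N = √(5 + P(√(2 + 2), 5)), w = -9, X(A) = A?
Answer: 121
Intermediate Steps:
P(h, b) = h²
N = 3 (N = √(5 + (√(2 + 2))²) = √(5 + (√4)²) = √(5 + 2²) = √(5 + 4) = √9 = 3)
((-1 + 0)*(X(-1) + N) + w)² = ((-1 + 0)*(-1 + 3) - 9)² = (-1*2 - 9)² = (-2 - 9)² = (-11)² = 121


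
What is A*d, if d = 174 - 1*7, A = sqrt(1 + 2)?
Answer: 167*sqrt(3) ≈ 289.25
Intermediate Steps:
A = sqrt(3) ≈ 1.7320
d = 167 (d = 174 - 7 = 167)
A*d = sqrt(3)*167 = 167*sqrt(3)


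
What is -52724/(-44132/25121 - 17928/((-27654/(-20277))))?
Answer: 1526131623709/380556603296 ≈ 4.0103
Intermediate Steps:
-52724/(-44132/25121 - 17928/((-27654/(-20277)))) = -52724/(-44132*1/25121 - 17928/((-27654*(-1/20277)))) = -52724/(-44132/25121 - 17928/9218/6759) = -52724/(-44132/25121 - 17928*6759/9218) = -52724/(-44132/25121 - 60587676/4609) = -52724/(-1522226413184/115782689) = -52724*(-115782689/1522226413184) = 1526131623709/380556603296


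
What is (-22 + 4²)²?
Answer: 36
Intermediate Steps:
(-22 + 4²)² = (-22 + 16)² = (-6)² = 36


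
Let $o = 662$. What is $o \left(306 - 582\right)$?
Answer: $-182712$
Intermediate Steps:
$o \left(306 - 582\right) = 662 \left(306 - 582\right) = 662 \left(-276\right) = -182712$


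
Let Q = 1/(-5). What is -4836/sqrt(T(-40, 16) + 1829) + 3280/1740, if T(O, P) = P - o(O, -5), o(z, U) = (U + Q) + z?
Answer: 164/87 - 372*sqrt(47255)/727 ≈ -109.35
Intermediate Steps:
Q = -1/5 ≈ -0.20000
o(z, U) = -1/5 + U + z (o(z, U) = (U - 1/5) + z = (-1/5 + U) + z = -1/5 + U + z)
T(O, P) = 26/5 + P - O (T(O, P) = P - (-1/5 - 5 + O) = P - (-26/5 + O) = P + (26/5 - O) = 26/5 + P - O)
-4836/sqrt(T(-40, 16) + 1829) + 3280/1740 = -4836/sqrt((26/5 + 16 - 1*(-40)) + 1829) + 3280/1740 = -4836/sqrt((26/5 + 16 + 40) + 1829) + 3280*(1/1740) = -4836/sqrt(306/5 + 1829) + 164/87 = -4836*sqrt(47255)/9451 + 164/87 = -372*sqrt(47255)/727 + 164/87 = 164/87 - 372*sqrt(47255)/727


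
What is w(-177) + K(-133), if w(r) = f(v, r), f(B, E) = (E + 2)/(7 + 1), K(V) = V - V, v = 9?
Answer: -175/8 ≈ -21.875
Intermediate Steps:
K(V) = 0
f(B, E) = ¼ + E/8 (f(B, E) = (2 + E)/8 = (2 + E)*(⅛) = ¼ + E/8)
w(r) = ¼ + r/8
w(-177) + K(-133) = (¼ + (⅛)*(-177)) + 0 = (¼ - 177/8) + 0 = -175/8 + 0 = -175/8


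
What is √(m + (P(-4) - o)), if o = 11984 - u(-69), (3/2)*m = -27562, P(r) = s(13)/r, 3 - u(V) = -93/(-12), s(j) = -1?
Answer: I*√1093074/6 ≈ 174.25*I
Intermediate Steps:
u(V) = -19/4 (u(V) = 3 - (-93)/(-12) = 3 - (-93)*(-1)/12 = 3 - 1*31/4 = 3 - 31/4 = -19/4)
P(r) = -1/r
m = -55124/3 (m = (⅔)*(-27562) = -55124/3 ≈ -18375.)
o = 47955/4 (o = 11984 - 1*(-19/4) = 11984 + 19/4 = 47955/4 ≈ 11989.)
√(m + (P(-4) - o)) = √(-55124/3 + (-1/(-4) - 1*47955/4)) = √(-55124/3 + (-1*(-¼) - 47955/4)) = √(-55124/3 + (¼ - 47955/4)) = √(-55124/3 - 23977/2) = √(-182179/6) = I*√1093074/6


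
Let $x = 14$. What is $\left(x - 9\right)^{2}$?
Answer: $25$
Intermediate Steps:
$\left(x - 9\right)^{2} = \left(14 - 9\right)^{2} = 5^{2} = 25$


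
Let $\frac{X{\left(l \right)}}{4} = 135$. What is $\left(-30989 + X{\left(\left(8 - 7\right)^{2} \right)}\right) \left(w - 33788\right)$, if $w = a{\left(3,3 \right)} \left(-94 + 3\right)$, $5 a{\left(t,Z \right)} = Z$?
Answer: $\frac{5152366637}{5} \approx 1.0305 \cdot 10^{9}$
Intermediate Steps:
$a{\left(t,Z \right)} = \frac{Z}{5}$
$X{\left(l \right)} = 540$ ($X{\left(l \right)} = 4 \cdot 135 = 540$)
$w = - \frac{273}{5}$ ($w = \frac{1}{5} \cdot 3 \left(-94 + 3\right) = \frac{3}{5} \left(-91\right) = - \frac{273}{5} \approx -54.6$)
$\left(-30989 + X{\left(\left(8 - 7\right)^{2} \right)}\right) \left(w - 33788\right) = \left(-30989 + 540\right) \left(- \frac{273}{5} - 33788\right) = \left(-30449\right) \left(- \frac{169213}{5}\right) = \frac{5152366637}{5}$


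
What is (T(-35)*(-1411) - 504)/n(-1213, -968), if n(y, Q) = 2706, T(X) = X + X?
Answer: 49133/1353 ≈ 36.314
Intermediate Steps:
T(X) = 2*X
(T(-35)*(-1411) - 504)/n(-1213, -968) = ((2*(-35))*(-1411) - 504)/2706 = (-70*(-1411) - 504)*(1/2706) = (98770 - 504)*(1/2706) = 98266*(1/2706) = 49133/1353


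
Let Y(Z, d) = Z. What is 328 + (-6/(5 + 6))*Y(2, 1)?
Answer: 3596/11 ≈ 326.91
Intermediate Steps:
328 + (-6/(5 + 6))*Y(2, 1) = 328 + (-6/(5 + 6))*2 = 328 + (-6/11)*2 = 328 + ((1/11)*(-6))*2 = 328 - 6/11*2 = 328 - 12/11 = 3596/11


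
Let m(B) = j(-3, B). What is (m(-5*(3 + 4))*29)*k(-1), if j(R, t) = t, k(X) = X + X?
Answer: 2030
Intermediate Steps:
k(X) = 2*X
m(B) = B
(m(-5*(3 + 4))*29)*k(-1) = (-5*(3 + 4)*29)*(2*(-1)) = (-5*7*29)*(-2) = -35*29*(-2) = -1015*(-2) = 2030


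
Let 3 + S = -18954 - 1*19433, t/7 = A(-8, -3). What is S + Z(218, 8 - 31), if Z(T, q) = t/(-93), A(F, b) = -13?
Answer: -3570179/93 ≈ -38389.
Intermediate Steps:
t = -91 (t = 7*(-13) = -91)
Z(T, q) = 91/93 (Z(T, q) = -91/(-93) = -91*(-1/93) = 91/93)
S = -38390 (S = -3 + (-18954 - 1*19433) = -3 + (-18954 - 19433) = -3 - 38387 = -38390)
S + Z(218, 8 - 31) = -38390 + 91/93 = -3570179/93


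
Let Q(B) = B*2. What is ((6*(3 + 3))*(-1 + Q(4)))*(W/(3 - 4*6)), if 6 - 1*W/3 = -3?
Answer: -324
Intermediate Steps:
W = 27 (W = 18 - 3*(-3) = 18 + 9 = 27)
Q(B) = 2*B
((6*(3 + 3))*(-1 + Q(4)))*(W/(3 - 4*6)) = ((6*(3 + 3))*(-1 + 2*4))*(27/(3 - 4*6)) = ((6*6)*(-1 + 8))*(27/(3 - 24)) = (36*7)*(27/(-21)) = 252*(27*(-1/21)) = 252*(-9/7) = -324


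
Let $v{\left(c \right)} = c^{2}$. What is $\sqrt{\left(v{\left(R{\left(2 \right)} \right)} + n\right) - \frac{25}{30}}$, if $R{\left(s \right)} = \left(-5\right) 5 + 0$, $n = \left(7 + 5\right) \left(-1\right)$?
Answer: $\frac{\sqrt{22038}}{6} \approx 24.742$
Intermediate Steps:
$n = -12$ ($n = 12 \left(-1\right) = -12$)
$R{\left(s \right)} = -25$ ($R{\left(s \right)} = -25 + 0 = -25$)
$\sqrt{\left(v{\left(R{\left(2 \right)} \right)} + n\right) - \frac{25}{30}} = \sqrt{\left(\left(-25\right)^{2} - 12\right) - \frac{25}{30}} = \sqrt{\left(625 - 12\right) - \frac{5}{6}} = \sqrt{613 - \frac{5}{6}} = \sqrt{\frac{3673}{6}} = \frac{\sqrt{22038}}{6}$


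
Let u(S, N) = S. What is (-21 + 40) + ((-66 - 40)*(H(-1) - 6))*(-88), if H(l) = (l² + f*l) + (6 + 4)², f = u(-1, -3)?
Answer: 895507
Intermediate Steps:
f = -1
H(l) = 100 + l² - l (H(l) = (l² - l) + (6 + 4)² = (l² - l) + 10² = (l² - l) + 100 = 100 + l² - l)
(-21 + 40) + ((-66 - 40)*(H(-1) - 6))*(-88) = (-21 + 40) + ((-66 - 40)*((100 + (-1)² - 1*(-1)) - 6))*(-88) = 19 - 106*((100 + 1 + 1) - 6)*(-88) = 19 - 106*(102 - 6)*(-88) = 19 - 106*96*(-88) = 19 - 10176*(-88) = 19 + 895488 = 895507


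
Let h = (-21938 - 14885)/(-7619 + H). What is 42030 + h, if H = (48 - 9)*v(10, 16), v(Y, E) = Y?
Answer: 303871693/7229 ≈ 42035.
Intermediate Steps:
H = 390 (H = (48 - 9)*10 = 39*10 = 390)
h = 36823/7229 (h = (-21938 - 14885)/(-7619 + 390) = -36823/(-7229) = -36823*(-1/7229) = 36823/7229 ≈ 5.0938)
42030 + h = 42030 + 36823/7229 = 303871693/7229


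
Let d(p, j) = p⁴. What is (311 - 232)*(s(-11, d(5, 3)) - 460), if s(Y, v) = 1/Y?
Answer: -399819/11 ≈ -36347.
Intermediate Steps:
(311 - 232)*(s(-11, d(5, 3)) - 460) = (311 - 232)*(1/(-11) - 460) = 79*(-1/11 - 460) = 79*(-5061/11) = -399819/11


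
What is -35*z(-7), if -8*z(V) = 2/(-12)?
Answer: -35/48 ≈ -0.72917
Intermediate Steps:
z(V) = 1/48 (z(V) = -1/(4*(-12)) = -(-1)/(4*12) = -1/8*(-1/6) = 1/48)
-35*z(-7) = -35*1/48 = -35/48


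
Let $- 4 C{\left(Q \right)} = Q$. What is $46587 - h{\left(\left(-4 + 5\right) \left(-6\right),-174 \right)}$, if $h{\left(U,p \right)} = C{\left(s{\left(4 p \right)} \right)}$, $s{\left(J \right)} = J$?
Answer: $46413$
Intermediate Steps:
$C{\left(Q \right)} = - \frac{Q}{4}$
$h{\left(U,p \right)} = - p$ ($h{\left(U,p \right)} = - \frac{4 p}{4} = - p$)
$46587 - h{\left(\left(-4 + 5\right) \left(-6\right),-174 \right)} = 46587 - \left(-1\right) \left(-174\right) = 46587 - 174 = 46413$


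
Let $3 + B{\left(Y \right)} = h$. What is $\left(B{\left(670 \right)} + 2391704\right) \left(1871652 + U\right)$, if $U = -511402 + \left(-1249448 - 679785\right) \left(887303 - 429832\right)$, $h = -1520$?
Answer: $-2109494371477168233$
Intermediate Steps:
$B{\left(Y \right)} = -1523$ ($B{\left(Y \right)} = -3 - 1520 = -1523$)
$U = -882568661145$ ($U = -511402 - 882568149743 = -882568661145$)
$\left(B{\left(670 \right)} + 2391704\right) \left(1871652 + U\right) = \left(-1523 + 2391704\right) \left(1871652 - 882568661145\right) = 2390181 \left(-882566789493\right) = -2109494371477168233$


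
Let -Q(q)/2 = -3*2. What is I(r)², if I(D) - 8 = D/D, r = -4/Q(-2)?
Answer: 81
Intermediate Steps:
Q(q) = 12 (Q(q) = -(-6)*2 = -2*(-6) = 12)
r = -⅓ (r = -4/12 = -4*1/12 = -⅓ ≈ -0.33333)
I(D) = 9 (I(D) = 8 + D/D = 8 + 1 = 9)
I(r)² = 9² = 81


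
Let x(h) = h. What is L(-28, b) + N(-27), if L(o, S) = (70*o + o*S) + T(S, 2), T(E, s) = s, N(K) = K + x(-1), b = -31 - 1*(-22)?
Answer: -1734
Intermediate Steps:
b = -9 (b = -31 + 22 = -9)
N(K) = -1 + K (N(K) = K - 1 = -1 + K)
L(o, S) = 2 + 70*o + S*o (L(o, S) = (70*o + o*S) + 2 = (70*o + S*o) + 2 = 2 + 70*o + S*o)
L(-28, b) + N(-27) = (2 + 70*(-28) - 9*(-28)) + (-1 - 27) = (2 - 1960 + 252) - 28 = -1706 - 28 = -1734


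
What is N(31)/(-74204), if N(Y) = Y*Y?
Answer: -961/74204 ≈ -0.012951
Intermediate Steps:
N(Y) = Y**2
N(31)/(-74204) = 31**2/(-74204) = 961*(-1/74204) = -961/74204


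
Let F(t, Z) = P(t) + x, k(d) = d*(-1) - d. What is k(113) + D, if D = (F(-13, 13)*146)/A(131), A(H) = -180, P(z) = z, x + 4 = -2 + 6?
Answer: -19391/90 ≈ -215.46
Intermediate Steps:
x = 0 (x = -4 + (-2 + 6) = -4 + 4 = 0)
k(d) = -2*d (k(d) = -d - d = -2*d)
F(t, Z) = t (F(t, Z) = t + 0 = t)
D = 949/90 (D = -13*146/(-180) = -1898*(-1/180) = 949/90 ≈ 10.544)
k(113) + D = -2*113 + 949/90 = -226 + 949/90 = -19391/90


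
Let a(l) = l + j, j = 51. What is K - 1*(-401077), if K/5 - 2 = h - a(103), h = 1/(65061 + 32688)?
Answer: 39130586438/97749 ≈ 4.0032e+5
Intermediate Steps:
a(l) = 51 + l (a(l) = l + 51 = 51 + l)
h = 1/97749 ≈ 1.0230e-5
K = -74289235/97749 (K = 10 + 5*(1/97749 - (51 + 103)) = 10 + 5*(1/97749 - 1*154) = 10 + 5*(1/97749 - 154) = 10 + 5*(-15053345/97749) = 10 - 75266725/97749 = -74289235/97749 ≈ -760.00)
K - 1*(-401077) = -74289235/97749 - 1*(-401077) = -74289235/97749 + 401077 = 39130586438/97749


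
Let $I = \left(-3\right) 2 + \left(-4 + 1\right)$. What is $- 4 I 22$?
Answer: $792$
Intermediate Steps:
$I = -9$ ($I = -6 - 3 = -9$)
$- 4 I 22 = \left(-4\right) \left(-9\right) 22 = 36 \cdot 22 = 792$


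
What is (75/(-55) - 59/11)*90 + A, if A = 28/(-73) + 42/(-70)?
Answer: -2434849/4015 ≈ -606.44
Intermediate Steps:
A = -359/365 (A = 28*(-1/73) + 42*(-1/70) = -28/73 - ⅗ = -359/365 ≈ -0.98356)
(75/(-55) - 59/11)*90 + A = (75/(-55) - 59/11)*90 - 359/365 = (75*(-1/55) - 59*1/11)*90 - 359/365 = (-15/11 - 59/11)*90 - 359/365 = -74/11*90 - 359/365 = -6660/11 - 359/365 = -2434849/4015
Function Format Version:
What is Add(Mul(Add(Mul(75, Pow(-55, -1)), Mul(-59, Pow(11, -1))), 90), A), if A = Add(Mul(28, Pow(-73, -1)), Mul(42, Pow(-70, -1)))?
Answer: Rational(-2434849, 4015) ≈ -606.44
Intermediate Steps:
A = Rational(-359, 365) (A = Add(Mul(28, Rational(-1, 73)), Mul(42, Rational(-1, 70))) = Add(Rational(-28, 73), Rational(-3, 5)) = Rational(-359, 365) ≈ -0.98356)
Add(Mul(Add(Mul(75, Pow(-55, -1)), Mul(-59, Pow(11, -1))), 90), A) = Add(Mul(Add(Mul(75, Pow(-55, -1)), Mul(-59, Pow(11, -1))), 90), Rational(-359, 365)) = Add(Mul(Add(Mul(75, Rational(-1, 55)), Mul(-59, Rational(1, 11))), 90), Rational(-359, 365)) = Add(Mul(Add(Rational(-15, 11), Rational(-59, 11)), 90), Rational(-359, 365)) = Add(Mul(Rational(-74, 11), 90), Rational(-359, 365)) = Add(Rational(-6660, 11), Rational(-359, 365)) = Rational(-2434849, 4015)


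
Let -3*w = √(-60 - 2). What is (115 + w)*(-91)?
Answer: -10465 + 91*I*√62/3 ≈ -10465.0 + 238.84*I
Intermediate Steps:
w = -I*√62/3 (w = -√(-60 - 2)/3 = -I*√62/3 ≈ -2.6247*I)
(115 + w)*(-91) = (115 - I*√62/3)*(-91) = -10465 + 91*I*√62/3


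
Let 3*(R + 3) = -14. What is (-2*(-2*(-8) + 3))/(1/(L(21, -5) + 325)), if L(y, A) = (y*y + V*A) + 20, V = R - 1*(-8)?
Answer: -89414/3 ≈ -29805.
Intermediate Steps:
R = -23/3 (R = -3 + (⅓)*(-14) = -3 - 14/3 = -23/3 ≈ -7.6667)
V = ⅓ (V = -23/3 - 1*(-8) = -23/3 + 8 = ⅓ ≈ 0.33333)
L(y, A) = 20 + y² + A/3 (L(y, A) = (y*y + A/3) + 20 = (y² + A/3) + 20 = 20 + y² + A/3)
(-2*(-2*(-8) + 3))/(1/(L(21, -5) + 325)) = (-2*(-2*(-8) + 3))/(1/((20 + 21² + (⅓)*(-5)) + 325)) = (-2*(16 + 3))/(1/((20 + 441 - 5/3) + 325)) = (-2*19)/(1/(1378/3 + 325)) = -38/(1/(2353/3)) = -38/3/2353 = -38*2353/3 = -89414/3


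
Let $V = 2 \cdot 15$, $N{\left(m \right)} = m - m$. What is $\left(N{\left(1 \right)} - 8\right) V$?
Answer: $-240$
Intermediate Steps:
$N{\left(m \right)} = 0$
$V = 30$
$\left(N{\left(1 \right)} - 8\right) V = \left(0 - 8\right) 30 = \left(-8\right) 30 = -240$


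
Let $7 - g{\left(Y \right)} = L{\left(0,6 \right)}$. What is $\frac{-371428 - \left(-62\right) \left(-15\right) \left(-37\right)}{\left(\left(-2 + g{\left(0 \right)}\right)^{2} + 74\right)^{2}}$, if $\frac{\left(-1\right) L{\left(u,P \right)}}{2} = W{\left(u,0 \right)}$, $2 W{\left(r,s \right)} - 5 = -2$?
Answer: $- \frac{168509}{9522} \approx -17.697$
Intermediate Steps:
$W{\left(r,s \right)} = \frac{3}{2}$ ($W{\left(r,s \right)} = \frac{5}{2} + \frac{1}{2} \left(-2\right) = \frac{5}{2} - 1 = \frac{3}{2}$)
$L{\left(u,P \right)} = -3$ ($L{\left(u,P \right)} = \left(-2\right) \frac{3}{2} = -3$)
$g{\left(Y \right)} = 10$ ($g{\left(Y \right)} = 7 - -3 = 7 + 3 = 10$)
$\frac{-371428 - \left(-62\right) \left(-15\right) \left(-37\right)}{\left(\left(-2 + g{\left(0 \right)}\right)^{2} + 74\right)^{2}} = \frac{-371428 - \left(-62\right) \left(-15\right) \left(-37\right)}{\left(\left(-2 + 10\right)^{2} + 74\right)^{2}} = \frac{-371428 - 930 \left(-37\right)}{\left(8^{2} + 74\right)^{2}} = \frac{-371428 - -34410}{\left(64 + 74\right)^{2}} = \frac{-371428 + 34410}{138^{2}} = - \frac{337018}{19044} = \left(-337018\right) \frac{1}{19044} = - \frac{168509}{9522}$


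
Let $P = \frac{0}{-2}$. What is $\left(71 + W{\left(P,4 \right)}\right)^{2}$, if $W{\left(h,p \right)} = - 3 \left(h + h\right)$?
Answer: $5041$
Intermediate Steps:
$P = 0$ ($P = 0 \left(- \frac{1}{2}\right) = 0$)
$W{\left(h,p \right)} = - 6 h$ ($W{\left(h,p \right)} = - 3 \cdot 2 h = - 6 h$)
$\left(71 + W{\left(P,4 \right)}\right)^{2} = \left(71 - 0\right)^{2} = \left(71 + 0\right)^{2} = 71^{2} = 5041$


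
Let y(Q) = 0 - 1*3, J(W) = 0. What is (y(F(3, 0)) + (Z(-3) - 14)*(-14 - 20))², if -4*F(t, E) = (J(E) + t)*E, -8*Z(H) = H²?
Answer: 4182025/16 ≈ 2.6138e+5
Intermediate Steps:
Z(H) = -H²/8
F(t, E) = -E*t/4 (F(t, E) = -(0 + t)*E/4 = -t*E/4 = -E*t/4)
y(Q) = -3 (y(Q) = 0 - 3 = -3)
(y(F(3, 0)) + (Z(-3) - 14)*(-14 - 20))² = (-3 + (-⅛*(-3)² - 14)*(-14 - 20))² = (-3 + (-⅛*9 - 14)*(-34))² = (-3 + (-9/8 - 14)*(-34))² = (-3 - 121/8*(-34))² = (-3 + 2057/4)² = (2045/4)² = 4182025/16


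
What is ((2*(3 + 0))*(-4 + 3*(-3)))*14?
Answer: -1092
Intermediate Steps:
((2*(3 + 0))*(-4 + 3*(-3)))*14 = ((2*3)*(-4 - 9))*14 = (6*(-13))*14 = -78*14 = -1092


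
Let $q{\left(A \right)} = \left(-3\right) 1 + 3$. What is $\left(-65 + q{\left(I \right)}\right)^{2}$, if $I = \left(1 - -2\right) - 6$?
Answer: $4225$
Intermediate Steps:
$I = -3$ ($I = \left(1 + 2\right) - 6 = 3 - 6 = -3$)
$q{\left(A \right)} = 0$ ($q{\left(A \right)} = -3 + 3 = 0$)
$\left(-65 + q{\left(I \right)}\right)^{2} = \left(-65 + 0\right)^{2} = \left(-65\right)^{2} = 4225$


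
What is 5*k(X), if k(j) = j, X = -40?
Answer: -200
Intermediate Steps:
5*k(X) = 5*(-40) = -200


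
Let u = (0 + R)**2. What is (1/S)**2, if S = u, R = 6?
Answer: 1/1296 ≈ 0.00077160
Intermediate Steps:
u = 36 (u = (0 + 6)**2 = 6**2 = 36)
S = 36
(1/S)**2 = (1/36)**2 = 1/1296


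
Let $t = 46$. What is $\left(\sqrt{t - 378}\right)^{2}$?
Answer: $-332$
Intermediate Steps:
$\left(\sqrt{t - 378}\right)^{2} = \left(\sqrt{46 - 378}\right)^{2} = \left(\sqrt{-332}\right)^{2} = \left(2 i \sqrt{83}\right)^{2} = -332$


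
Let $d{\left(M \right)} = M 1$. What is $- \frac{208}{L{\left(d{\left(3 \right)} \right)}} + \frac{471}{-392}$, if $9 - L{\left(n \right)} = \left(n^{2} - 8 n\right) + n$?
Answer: $- \frac{13061}{1176} \approx -11.106$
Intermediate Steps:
$d{\left(M \right)} = M$
$L{\left(n \right)} = 9 - n^{2} + 7 n$ ($L{\left(n \right)} = 9 - \left(\left(n^{2} - 8 n\right) + n\right) = 9 - \left(n^{2} - 7 n\right) = 9 - n^{2} + 7 n$)
$- \frac{208}{L{\left(d{\left(3 \right)} \right)}} + \frac{471}{-392} = - \frac{208}{9 - 3^{2} + 7 \cdot 3} + \frac{471}{-392} = - \frac{208}{9 - 9 + 21} + 471 \left(- \frac{1}{392}\right) = - \frac{208}{9 - 9 + 21} - \frac{471}{392} = - \frac{208}{21} - \frac{471}{392} = - \frac{13061}{1176}$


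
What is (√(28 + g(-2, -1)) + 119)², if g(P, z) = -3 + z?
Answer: 14185 + 476*√6 ≈ 15351.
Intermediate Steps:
(√(28 + g(-2, -1)) + 119)² = (√(28 + (-3 - 1)) + 119)² = (√(28 - 4) + 119)² = (√24 + 119)² = (2*√6 + 119)² = (119 + 2*√6)²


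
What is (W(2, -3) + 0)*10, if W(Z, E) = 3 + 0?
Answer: 30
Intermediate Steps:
W(Z, E) = 3
(W(2, -3) + 0)*10 = (3 + 0)*10 = 3*10 = 30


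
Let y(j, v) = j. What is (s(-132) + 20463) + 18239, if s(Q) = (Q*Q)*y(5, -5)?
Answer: 125822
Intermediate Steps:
s(Q) = 5*Q² (s(Q) = (Q*Q)*5 = Q²*5 = 5*Q²)
(s(-132) + 20463) + 18239 = (5*(-132)² + 20463) + 18239 = (5*17424 + 20463) + 18239 = (87120 + 20463) + 18239 = 107583 + 18239 = 125822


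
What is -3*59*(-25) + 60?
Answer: 4485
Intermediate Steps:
-3*59*(-25) + 60 = -177*(-25) + 60 = 4425 + 60 = 4485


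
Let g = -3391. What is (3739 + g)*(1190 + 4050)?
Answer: 1823520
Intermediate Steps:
(3739 + g)*(1190 + 4050) = (3739 - 3391)*(1190 + 4050) = 348*5240 = 1823520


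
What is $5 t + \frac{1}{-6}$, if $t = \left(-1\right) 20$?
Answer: $- \frac{601}{6} \approx -100.17$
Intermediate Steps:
$t = -20$
$5 t + \frac{1}{-6} = 5 \left(-20\right) + \frac{1}{-6} = -100 - \frac{1}{6} = - \frac{601}{6}$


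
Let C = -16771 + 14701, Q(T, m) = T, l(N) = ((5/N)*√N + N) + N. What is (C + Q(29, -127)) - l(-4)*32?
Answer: -1785 + 80*I ≈ -1785.0 + 80.0*I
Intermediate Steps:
l(N) = 2*N + 5/√N (l(N) = (5/√N + N) + N = (N + 5/√N) + N = 2*N + 5/√N)
C = -2070
(C + Q(29, -127)) - l(-4)*32 = (-2070 + 29) - (2*(-4) + 5/√(-4))*32 = -2041 - (-8 + 5*(-I/2))*32 = -2041 - (-8 - 5*I/2)*32 = -2041 + (8 + 5*I/2)*32 = -2041 + (256 + 80*I) = -1785 + 80*I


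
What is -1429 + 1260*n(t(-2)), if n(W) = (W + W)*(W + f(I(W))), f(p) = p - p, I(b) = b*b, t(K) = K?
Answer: 8651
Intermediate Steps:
I(b) = b²
f(p) = 0
n(W) = 2*W² (n(W) = (W + W)*(W + 0) = (2*W)*W = 2*W²)
-1429 + 1260*n(t(-2)) = -1429 + 1260*(2*(-2)²) = -1429 + 1260*(2*4) = -1429 + 1260*8 = -1429 + 10080 = 8651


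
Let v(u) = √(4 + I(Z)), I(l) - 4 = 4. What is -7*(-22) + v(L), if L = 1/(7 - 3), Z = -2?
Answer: 154 + 2*√3 ≈ 157.46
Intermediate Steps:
L = ¼ (L = 1/4 = ¼ ≈ 0.25000)
I(l) = 8 (I(l) = 4 + 4 = 8)
v(u) = 2*√3 (v(u) = √(4 + 8) = √12 = 2*√3)
-7*(-22) + v(L) = -7*(-22) + 2*√3 = 154 + 2*√3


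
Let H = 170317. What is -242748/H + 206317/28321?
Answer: 28264426381/4823547757 ≈ 5.8597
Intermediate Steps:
-242748/H + 206317/28321 = -242748/170317 + 206317/28321 = 28264426381/4823547757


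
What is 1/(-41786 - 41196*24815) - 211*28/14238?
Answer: -868981696277/2094204701610 ≈ -0.41495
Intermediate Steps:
1/(-41786 - 41196*24815) - 211*28/14238 = (1/24815)/(-82982) - 5908*1/14238 = -1/82982*1/24815 - 422/1017 = -1/2059198330 - 422/1017 = -868981696277/2094204701610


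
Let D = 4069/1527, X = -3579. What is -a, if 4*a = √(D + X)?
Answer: -I*√2084761182/3054 ≈ -14.951*I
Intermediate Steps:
D = 4069/1527 (D = 4069*(1/1527) = 4069/1527 ≈ 2.6647)
a = I*√2084761182/3054 (a = √(4069/1527 - 3579)/4 = √(-5461064/1527)/4 = (2*I*√2084761182/1527)/4 = I*√2084761182/3054 ≈ 14.951*I)
-a = -I*√2084761182/3054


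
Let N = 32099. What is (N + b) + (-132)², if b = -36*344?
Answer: 37139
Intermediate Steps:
b = -12384
(N + b) + (-132)² = (32099 - 12384) + (-132)² = 19715 + 17424 = 37139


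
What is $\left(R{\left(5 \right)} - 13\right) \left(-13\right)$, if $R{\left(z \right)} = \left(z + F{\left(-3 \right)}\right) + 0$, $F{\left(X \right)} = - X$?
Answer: $65$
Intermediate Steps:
$R{\left(z \right)} = 3 + z$ ($R{\left(z \right)} = \left(z - -3\right) + 0 = \left(z + 3\right) + 0 = \left(3 + z\right) + 0 = 3 + z$)
$\left(R{\left(5 \right)} - 13\right) \left(-13\right) = \left(\left(3 + 5\right) - 13\right) \left(-13\right) = \left(8 - 13\right) \left(-13\right) = \left(-5\right) \left(-13\right) = 65$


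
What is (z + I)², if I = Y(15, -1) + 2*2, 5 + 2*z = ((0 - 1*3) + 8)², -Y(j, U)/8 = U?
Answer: 484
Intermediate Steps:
Y(j, U) = -8*U
z = 10 (z = -5/2 + ((0 - 1*3) + 8)²/2 = -5/2 + ((0 - 3) + 8)²/2 = -5/2 + (-3 + 8)²/2 = -5/2 + (½)*5² = -5/2 + (½)*25 = -5/2 + 25/2 = 10)
I = 12 (I = -8*(-1) + 2*2 = 8 + 4 = 12)
(z + I)² = (10 + 12)² = 22² = 484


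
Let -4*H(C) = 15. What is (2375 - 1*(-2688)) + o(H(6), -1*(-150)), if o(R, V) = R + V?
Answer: 20837/4 ≈ 5209.3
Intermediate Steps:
H(C) = -15/4 (H(C) = -¼*15 = -15/4)
(2375 - 1*(-2688)) + o(H(6), -1*(-150)) = (2375 - 1*(-2688)) + (-15/4 - 1*(-150)) = (2375 + 2688) + (-15/4 + 150) = 5063 + 585/4 = 20837/4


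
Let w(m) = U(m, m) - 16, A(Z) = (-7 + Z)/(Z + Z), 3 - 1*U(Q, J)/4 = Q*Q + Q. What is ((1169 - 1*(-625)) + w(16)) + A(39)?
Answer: 27394/39 ≈ 702.41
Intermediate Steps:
U(Q, J) = 12 - 4*Q - 4*Q**2 (U(Q, J) = 12 - 4*(Q*Q + Q) = 12 - 4*(Q**2 + Q) = 12 - 4*(Q + Q**2) = 12 + (-4*Q - 4*Q**2) = 12 - 4*Q - 4*Q**2)
A(Z) = (-7 + Z)/(2*Z) (A(Z) = (-7 + Z)/((2*Z)) = (-7 + Z)*(1/(2*Z)) = (-7 + Z)/(2*Z))
w(m) = -4 - 4*m - 4*m**2 (w(m) = (12 - 4*m - 4*m**2) - 16 = -4 - 4*m - 4*m**2)
((1169 - 1*(-625)) + w(16)) + A(39) = ((1169 - 1*(-625)) + (-4 - 4*16 - 4*16**2)) + (1/2)*(-7 + 39)/39 = ((1169 + 625) + (-4 - 64 - 4*256)) + (1/2)*(1/39)*32 = (1794 + (-4 - 64 - 1024)) + 16/39 = (1794 - 1092) + 16/39 = 702 + 16/39 = 27394/39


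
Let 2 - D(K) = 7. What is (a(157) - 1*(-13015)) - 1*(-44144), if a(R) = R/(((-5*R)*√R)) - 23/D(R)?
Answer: 285818/5 - √157/785 ≈ 57164.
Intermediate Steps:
D(K) = -5 (D(K) = 2 - 1*7 = 2 - 7 = -5)
a(R) = 23/5 - 1/(5*√R) (a(R) = R/(((-5*R)*√R)) - 23/(-5) = R/((-5*R^(3/2))) - 23*(-⅕) = R*(-1/(5*R^(3/2))) + 23/5 = -1/(5*√R) + 23/5 = 23/5 - 1/(5*√R))
(a(157) - 1*(-13015)) - 1*(-44144) = ((23/5 - √157/785) - 1*(-13015)) - 1*(-44144) = ((23/5 - √157/785) + 13015) + 44144 = (65098/5 - √157/785) + 44144 = 285818/5 - √157/785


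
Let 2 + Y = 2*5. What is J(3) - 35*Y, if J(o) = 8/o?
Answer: -832/3 ≈ -277.33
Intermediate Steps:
Y = 8 (Y = -2 + 2*5 = -2 + 10 = 8)
J(3) - 35*Y = 8/3 - 35*8 = 8*(⅓) - 280 = 8/3 - 280 = -832/3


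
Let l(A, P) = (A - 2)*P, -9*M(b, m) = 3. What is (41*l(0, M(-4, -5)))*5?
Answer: 410/3 ≈ 136.67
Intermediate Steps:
M(b, m) = -⅓ (M(b, m) = -⅑*3 = -⅓)
l(A, P) = P*(-2 + A) (l(A, P) = (-2 + A)*P = P*(-2 + A))
(41*l(0, M(-4, -5)))*5 = (41*(-(-2 + 0)/3))*5 = (41*(-⅓*(-2)))*5 = (41*(⅔))*5 = (82/3)*5 = 410/3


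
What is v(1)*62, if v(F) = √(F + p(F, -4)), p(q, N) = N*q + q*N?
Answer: 62*I*√7 ≈ 164.04*I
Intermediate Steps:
p(q, N) = 2*N*q (p(q, N) = N*q + N*q = 2*N*q)
v(F) = √7*√(-F) (v(F) = √(F + 2*(-4)*F) = √(F - 8*F) = √(-7*F) = √7*√(-F))
v(1)*62 = (√7*√(-1*1))*62 = (√7*√(-1))*62 = (√7*I)*62 = (I*√7)*62 = 62*I*√7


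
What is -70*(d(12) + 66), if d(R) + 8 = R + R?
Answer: -5740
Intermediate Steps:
d(R) = -8 + 2*R (d(R) = -8 + (R + R) = -8 + 2*R)
-70*(d(12) + 66) = -70*((-8 + 2*12) + 66) = -70*((-8 + 24) + 66) = -70*(16 + 66) = -70*82 = -5740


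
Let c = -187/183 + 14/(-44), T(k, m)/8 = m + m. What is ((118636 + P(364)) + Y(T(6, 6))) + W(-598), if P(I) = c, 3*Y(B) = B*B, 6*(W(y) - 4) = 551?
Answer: 81729473/671 ≈ 1.2180e+5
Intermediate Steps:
T(k, m) = 16*m (T(k, m) = 8*(m + m) = 8*(2*m) = 16*m)
c = -5395/4026 (c = -187*1/183 + 14*(-1/44) = -187/183 - 7/22 = -5395/4026 ≈ -1.3400)
W(y) = 575/6 (W(y) = 4 + (1/6)*551 = 4 + 551/6 = 575/6)
Y(B) = B**2/3 (Y(B) = (B*B)/3 = B**2/3)
P(I) = -5395/4026
((118636 + P(364)) + Y(T(6, 6))) + W(-598) = ((118636 - 5395/4026) + (16*6)**2/3) + 575/6 = (477623141/4026 + (1/3)*96**2) + 575/6 = (477623141/4026 + (1/3)*9216) + 575/6 = (477623141/4026 + 3072) + 575/6 = 489991013/4026 + 575/6 = 81729473/671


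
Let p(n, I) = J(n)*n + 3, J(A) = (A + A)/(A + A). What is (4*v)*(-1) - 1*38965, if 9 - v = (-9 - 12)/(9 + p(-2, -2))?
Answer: -195047/5 ≈ -39009.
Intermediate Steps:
J(A) = 1 (J(A) = (2*A)/((2*A)) = (2*A)*(1/(2*A)) = 1)
p(n, I) = 3 + n (p(n, I) = 1*n + 3 = n + 3 = 3 + n)
v = 111/10 (v = 9 - (-9 - 12)/(9 + (3 - 2)) = 9 - (-21)/(9 + 1) = 9 - (-21)/10 = 9 - 1*(-21/10) = 9 + 21/10 = 111/10 ≈ 11.100)
(4*v)*(-1) - 1*38965 = (4*(111/10))*(-1) - 1*38965 = (222/5)*(-1) - 38965 = -222/5 - 38965 = -195047/5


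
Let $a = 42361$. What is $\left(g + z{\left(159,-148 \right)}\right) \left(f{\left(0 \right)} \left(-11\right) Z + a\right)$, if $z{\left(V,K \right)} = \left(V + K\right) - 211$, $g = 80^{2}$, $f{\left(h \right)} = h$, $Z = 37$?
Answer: $262638200$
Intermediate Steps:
$g = 6400$
$z{\left(V,K \right)} = -211 + K + V$ ($z{\left(V,K \right)} = \left(K + V\right) - 211 = -211 + K + V$)
$\left(g + z{\left(159,-148 \right)}\right) \left(f{\left(0 \right)} \left(-11\right) Z + a\right) = \left(6400 - 200\right) \left(0 \left(-11\right) 37 + 42361\right) = \left(6400 - 200\right) \left(0 \cdot 37 + 42361\right) = 6200 \left(0 + 42361\right) = 6200 \cdot 42361 = 262638200$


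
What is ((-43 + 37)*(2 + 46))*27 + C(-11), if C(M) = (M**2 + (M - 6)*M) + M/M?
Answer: -7467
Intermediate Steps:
C(M) = 1 + M**2 + M*(-6 + M) (C(M) = (M**2 + (-6 + M)*M) + 1 = (M**2 + M*(-6 + M)) + 1 = 1 + M**2 + M*(-6 + M))
((-43 + 37)*(2 + 46))*27 + C(-11) = ((-43 + 37)*(2 + 46))*27 + (1 - 6*(-11) + 2*(-11)**2) = -6*48*27 + (1 + 66 + 2*121) = -288*27 + (1 + 66 + 242) = -7776 + 309 = -7467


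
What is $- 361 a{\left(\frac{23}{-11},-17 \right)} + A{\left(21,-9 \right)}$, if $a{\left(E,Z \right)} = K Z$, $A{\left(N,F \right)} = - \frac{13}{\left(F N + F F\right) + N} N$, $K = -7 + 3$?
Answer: $- \frac{711801}{29} \approx -24545.0$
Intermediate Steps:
$K = -4$
$A{\left(N,F \right)} = - \frac{13 N}{N + F^{2} + F N}$ ($A{\left(N,F \right)} = - \frac{13}{\left(F N + F^{2}\right) + N} N = - \frac{13}{\left(F^{2} + F N\right) + N} N = - \frac{13}{N + F^{2} + F N} N = - \frac{13 N}{N + F^{2} + F N}$)
$a{\left(E,Z \right)} = - 4 Z$
$- 361 a{\left(\frac{23}{-11},-17 \right)} + A{\left(21,-9 \right)} = - 361 \left(\left(-4\right) \left(-17\right)\right) - \frac{273}{21 + \left(-9\right)^{2} - 189} = \left(-361\right) 68 - \frac{273}{21 + 81 - 189} = -24548 - \frac{273}{-87} = -24548 - 273 \left(- \frac{1}{87}\right) = -24548 + \frac{91}{29} = - \frac{711801}{29}$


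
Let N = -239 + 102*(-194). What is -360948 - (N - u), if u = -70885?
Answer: -411806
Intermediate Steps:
N = -20027 (N = -239 - 19788 = -20027)
-360948 - (N - u) = -360948 - (-20027 - 1*(-70885)) = -360948 - (-20027 + 70885) = -360948 - 1*50858 = -360948 - 50858 = -411806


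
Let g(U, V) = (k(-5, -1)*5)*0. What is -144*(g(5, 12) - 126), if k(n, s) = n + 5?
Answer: 18144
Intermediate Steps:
k(n, s) = 5 + n
g(U, V) = 0 (g(U, V) = ((5 - 5)*5)*0 = (0*5)*0 = 0*0 = 0)
-144*(g(5, 12) - 126) = -144*(0 - 126) = -144*(-126) = 18144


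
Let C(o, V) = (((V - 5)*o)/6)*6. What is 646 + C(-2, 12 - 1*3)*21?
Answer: 478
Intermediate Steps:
C(o, V) = o*(-5 + V) (C(o, V) = (((-5 + V)*o)*(1/6))*6 = ((o*(-5 + V))*(1/6))*6 = (o*(-5 + V)/6)*6 = o*(-5 + V))
646 + C(-2, 12 - 1*3)*21 = 646 - 2*(-5 + (12 - 1*3))*21 = 646 - 2*(-5 + (12 - 3))*21 = 646 - 2*(-5 + 9)*21 = 646 - 2*4*21 = 646 - 8*21 = 646 - 168 = 478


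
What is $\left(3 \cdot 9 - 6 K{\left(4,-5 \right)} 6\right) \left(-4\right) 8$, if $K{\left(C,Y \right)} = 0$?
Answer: $-864$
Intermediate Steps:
$\left(3 \cdot 9 - 6 K{\left(4,-5 \right)} 6\right) \left(-4\right) 8 = \left(3 \cdot 9 - 6 \cdot 0 \cdot 6\right) \left(-4\right) 8 = \left(27 - 0 \cdot 6\right) \left(-4\right) 8 = \left(27 - 0\right) \left(-4\right) 8 = \left(27 + 0\right) \left(-4\right) 8 = 27 \left(-4\right) 8 = \left(-108\right) 8 = -864$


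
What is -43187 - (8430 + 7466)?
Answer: -59083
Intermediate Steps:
-43187 - (8430 + 7466) = -43187 - 1*15896 = -43187 - 15896 = -59083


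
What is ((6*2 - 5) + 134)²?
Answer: 19881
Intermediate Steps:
((6*2 - 5) + 134)² = ((12 - 5) + 134)² = (7 + 134)² = 141² = 19881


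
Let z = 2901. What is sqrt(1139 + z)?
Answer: 2*sqrt(1010) ≈ 63.561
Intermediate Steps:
sqrt(1139 + z) = sqrt(1139 + 2901) = sqrt(4040) = 2*sqrt(1010)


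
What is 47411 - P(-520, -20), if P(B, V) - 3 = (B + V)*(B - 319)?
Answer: -405652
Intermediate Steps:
P(B, V) = 3 + (-319 + B)*(B + V) (P(B, V) = 3 + (B + V)*(B - 319) = 3 + (B + V)*(-319 + B) = 3 + (-319 + B)*(B + V))
47411 - P(-520, -20) = 47411 - (3 + (-520)**2 - 319*(-520) - 319*(-20) - 520*(-20)) = 47411 - (3 + 270400 + 165880 + 6380 + 10400) = 47411 - 1*453063 = 47411 - 453063 = -405652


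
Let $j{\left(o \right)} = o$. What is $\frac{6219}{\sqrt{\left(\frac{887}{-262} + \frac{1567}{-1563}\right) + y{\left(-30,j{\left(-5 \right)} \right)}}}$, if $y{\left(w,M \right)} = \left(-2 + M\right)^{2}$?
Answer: $\frac{6219 \sqrt{7481207373654}}{18268859} \approx 931.1$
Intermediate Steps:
$\frac{6219}{\sqrt{\left(\frac{887}{-262} + \frac{1567}{-1563}\right) + y{\left(-30,j{\left(-5 \right)} \right)}}} = \frac{6219}{\sqrt{\left(\frac{887}{-262} + \frac{1567}{-1563}\right) + \left(-2 - 5\right)^{2}}} = \frac{6219}{\sqrt{\left(887 \left(- \frac{1}{262}\right) + 1567 \left(- \frac{1}{1563}\right)\right) + \left(-7\right)^{2}}} = \frac{6219}{\sqrt{\left(- \frac{887}{262} - \frac{1567}{1563}\right) + 49}} = \frac{6219}{\sqrt{- \frac{1796935}{409506} + 49}} = \frac{6219}{\sqrt{\frac{18268859}{409506}}} = \frac{6219}{\frac{1}{409506} \sqrt{7481207373654}} = 6219 \frac{\sqrt{7481207373654}}{18268859} = \frac{6219 \sqrt{7481207373654}}{18268859}$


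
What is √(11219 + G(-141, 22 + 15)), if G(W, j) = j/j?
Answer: 2*√2805 ≈ 105.92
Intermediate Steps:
G(W, j) = 1
√(11219 + G(-141, 22 + 15)) = √(11219 + 1) = √11220 = 2*√2805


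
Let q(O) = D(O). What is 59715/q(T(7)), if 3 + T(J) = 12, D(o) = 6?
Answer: 19905/2 ≈ 9952.5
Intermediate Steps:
T(J) = 9 (T(J) = -3 + 12 = 9)
q(O) = 6
59715/q(T(7)) = 59715/6 = 59715*(⅙) = 19905/2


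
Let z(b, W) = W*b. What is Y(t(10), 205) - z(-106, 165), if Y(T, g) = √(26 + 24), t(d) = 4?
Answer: 17490 + 5*√2 ≈ 17497.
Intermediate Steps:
Y(T, g) = 5*√2 (Y(T, g) = √50 = 5*√2)
Y(t(10), 205) - z(-106, 165) = 5*√2 - 165*(-106) = 5*√2 - 1*(-17490) = 5*√2 + 17490 = 17490 + 5*√2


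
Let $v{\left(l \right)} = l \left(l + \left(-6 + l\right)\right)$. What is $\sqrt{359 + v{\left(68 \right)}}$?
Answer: $\sqrt{9199} \approx 95.911$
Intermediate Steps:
$v{\left(l \right)} = l \left(-6 + 2 l\right)$
$\sqrt{359 + v{\left(68 \right)}} = \sqrt{359 + 2 \cdot 68 \left(-3 + 68\right)} = \sqrt{359 + 2 \cdot 68 \cdot 65} = \sqrt{359 + 8840} = \sqrt{9199}$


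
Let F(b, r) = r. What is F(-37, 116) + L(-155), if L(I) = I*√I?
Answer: 116 - 155*I*√155 ≈ 116.0 - 1929.7*I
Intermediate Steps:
L(I) = I^(3/2)
F(-37, 116) + L(-155) = 116 + (-155)^(3/2) = 116 - 155*I*√155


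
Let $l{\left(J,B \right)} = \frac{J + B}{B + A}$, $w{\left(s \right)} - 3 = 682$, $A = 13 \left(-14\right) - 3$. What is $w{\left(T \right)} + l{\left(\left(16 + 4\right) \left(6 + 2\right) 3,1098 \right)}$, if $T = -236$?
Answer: $\frac{626983}{913} \approx 686.73$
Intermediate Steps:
$A = -185$ ($A = -182 - 3 = -185$)
$w{\left(s \right)} = 685$ ($w{\left(s \right)} = 3 + 682 = 685$)
$l{\left(J,B \right)} = \frac{B + J}{-185 + B}$ ($l{\left(J,B \right)} = \frac{J + B}{B - 185} = \frac{B + J}{-185 + B}$)
$w{\left(T \right)} + l{\left(\left(16 + 4\right) \left(6 + 2\right) 3,1098 \right)} = 685 + \frac{1098 + \left(16 + 4\right) \left(6 + 2\right) 3}{-185 + 1098} = 685 + \frac{1098 + 20 \cdot 8 \cdot 3}{913} = 685 + \frac{1098 + 20 \cdot 24}{913} = 685 + \frac{1098 + 480}{913} = 685 + \frac{1}{913} \cdot 1578 = 685 + \frac{1578}{913} = \frac{626983}{913}$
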